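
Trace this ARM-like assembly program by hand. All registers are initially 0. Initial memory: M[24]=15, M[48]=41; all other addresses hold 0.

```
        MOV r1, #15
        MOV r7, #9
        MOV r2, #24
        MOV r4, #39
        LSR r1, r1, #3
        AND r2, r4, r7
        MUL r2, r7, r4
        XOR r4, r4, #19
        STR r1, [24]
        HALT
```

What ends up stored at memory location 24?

1

after MOV r1, #15: r1=15
after MOV r7, #9: r7=9
after MOV r2, #24: r2=24
after MOV r4, #39: r4=39
after LSR r1, r1, #3: r1=15>>3=1
after AND r2, r4, r7: r2=39&9=1
after MUL r2, r7, r4: r2=9*39=351
after XOR r4, r4, #19: r4=39^19=52
STR r1, [24] → M[24]=1
halt.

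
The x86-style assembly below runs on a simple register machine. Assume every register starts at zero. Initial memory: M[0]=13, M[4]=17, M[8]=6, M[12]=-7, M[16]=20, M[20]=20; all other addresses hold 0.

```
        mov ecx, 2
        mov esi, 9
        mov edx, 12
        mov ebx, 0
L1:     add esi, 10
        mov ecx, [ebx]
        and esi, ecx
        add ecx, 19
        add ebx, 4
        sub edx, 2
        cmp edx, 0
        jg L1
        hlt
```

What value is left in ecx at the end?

39

mov ecx, 2 → ecx=2
mov esi, 9 → esi=9
mov edx, 12 → edx=12
mov ebx, 0 → ebx=0
add esi, 10 → esi=9+10=19
mov ecx, [ebx] → ecx=M[0]=13
and esi, ecx → esi=19&13=1
add ecx, 19 → ecx=13+19=32
add ebx, 4 → ebx=0+4=4
sub edx, 2 → edx=12-2=10
cmp edx, 0  (cmp 10,0)
jg L1: taken
add esi, 10 → esi=1+10=11
mov ecx, [ebx] → ecx=M[4]=17
and esi, ecx → esi=11&17=1
add ecx, 19 → ecx=17+19=36
add ebx, 4 → ebx=4+4=8
sub edx, 2 → edx=10-2=8
cmp edx, 0  (cmp 8,0)
jg L1: taken
add esi, 10 → esi=1+10=11
mov ecx, [ebx] → ecx=M[8]=6
and esi, ecx → esi=11&6=2
add ecx, 19 → ecx=6+19=25
add ebx, 4 → ebx=8+4=12
sub edx, 2 → edx=8-2=6
cmp edx, 0  (cmp 6,0)
jg L1: taken
add esi, 10 → esi=2+10=12
mov ecx, [ebx] → ecx=M[12]=-7
and esi, ecx → esi=12&(-7)=8
add ecx, 19 → ecx=(-7)+19=12
add ebx, 4 → ebx=12+4=16
sub edx, 2 → edx=6-2=4
cmp edx, 0  (cmp 4,0)
jg L1: taken
add esi, 10 → esi=8+10=18
mov ecx, [ebx] → ecx=M[16]=20
and esi, ecx → esi=18&20=16
add ecx, 19 → ecx=20+19=39
add ebx, 4 → ebx=16+4=20
sub edx, 2 → edx=4-2=2
cmp edx, 0  (cmp 2,0)
jg L1: taken
add esi, 10 → esi=16+10=26
mov ecx, [ebx] → ecx=M[20]=20
and esi, ecx → esi=26&20=16
add ecx, 19 → ecx=20+19=39
add ebx, 4 → ebx=20+4=24
sub edx, 2 → edx=2-2=0
cmp edx, 0  (cmp 0,0)
jg L1: not taken
halt.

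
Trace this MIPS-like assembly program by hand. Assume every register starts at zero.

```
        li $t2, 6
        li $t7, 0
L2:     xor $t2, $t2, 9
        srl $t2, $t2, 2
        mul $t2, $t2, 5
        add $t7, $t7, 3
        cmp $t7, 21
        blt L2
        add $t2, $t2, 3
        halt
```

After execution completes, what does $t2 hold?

18

$t2=6
$t7=0
$t2=6^9=15
$t2=15>>2=3
$t2=3*5=15
$t7=0+3=3
cmp $t7, 21  (cmp 3,21)
blt L2: taken
$t2=15^9=6
$t2=6>>2=1
$t2=1*5=5
$t7=3+3=6
cmp $t7, 21  (cmp 6,21)
blt L2: taken
$t2=5^9=12
$t2=12>>2=3
$t2=3*5=15
$t7=6+3=9
cmp $t7, 21  (cmp 9,21)
blt L2: taken
$t2=15^9=6
$t2=6>>2=1
$t2=1*5=5
$t7=9+3=12
cmp $t7, 21  (cmp 12,21)
blt L2: taken
$t2=5^9=12
$t2=12>>2=3
$t2=3*5=15
$t7=12+3=15
cmp $t7, 21  (cmp 15,21)
blt L2: taken
$t2=15^9=6
$t2=6>>2=1
$t2=1*5=5
$t7=15+3=18
cmp $t7, 21  (cmp 18,21)
blt L2: taken
$t2=5^9=12
$t2=12>>2=3
$t2=3*5=15
$t7=18+3=21
cmp $t7, 21  (cmp 21,21)
blt L2: not taken
$t2=15+3=18
halt.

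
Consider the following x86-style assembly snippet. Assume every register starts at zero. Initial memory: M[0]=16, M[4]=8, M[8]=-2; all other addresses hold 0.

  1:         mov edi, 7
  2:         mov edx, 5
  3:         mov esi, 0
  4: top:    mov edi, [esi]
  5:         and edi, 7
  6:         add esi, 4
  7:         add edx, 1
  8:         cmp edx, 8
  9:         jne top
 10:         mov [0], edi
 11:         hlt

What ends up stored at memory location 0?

after mov edi, 7: edi=7
after mov edx, 5: edx=5
after mov esi, 0: esi=0
after mov edi, [esi]: edi=M[0]=16
after and edi, 7: edi=16&7=0
after add esi, 4: esi=0+4=4
after add edx, 1: edx=5+1=6
cmp edx, 8  (cmp 6,8)
jne top: taken
after mov edi, [esi]: edi=M[4]=8
after and edi, 7: edi=8&7=0
after add esi, 4: esi=4+4=8
after add edx, 1: edx=6+1=7
cmp edx, 8  (cmp 7,8)
jne top: taken
after mov edi, [esi]: edi=M[8]=-2
after and edi, 7: edi=(-2)&7=6
after add esi, 4: esi=8+4=12
after add edx, 1: edx=7+1=8
cmp edx, 8  (cmp 8,8)
jne top: not taken
mov [0], edi → M[0]=6
halt.

6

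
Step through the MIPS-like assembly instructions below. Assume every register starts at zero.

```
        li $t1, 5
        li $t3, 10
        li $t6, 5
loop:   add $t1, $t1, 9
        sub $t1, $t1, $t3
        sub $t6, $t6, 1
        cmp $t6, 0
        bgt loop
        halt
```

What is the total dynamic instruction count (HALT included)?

li $t1, 5 → $t1=5
li $t3, 10 → $t3=10
li $t6, 5 → $t6=5
add $t1, $t1, 9 → $t1=5+9=14
sub $t1, $t1, $t3 → $t1=14-10=4
sub $t6, $t6, 1 → $t6=5-1=4
cmp $t6, 0  (cmp 4,0)
bgt loop: taken
add $t1, $t1, 9 → $t1=4+9=13
sub $t1, $t1, $t3 → $t1=13-10=3
sub $t6, $t6, 1 → $t6=4-1=3
cmp $t6, 0  (cmp 3,0)
bgt loop: taken
add $t1, $t1, 9 → $t1=3+9=12
sub $t1, $t1, $t3 → $t1=12-10=2
sub $t6, $t6, 1 → $t6=3-1=2
cmp $t6, 0  (cmp 2,0)
bgt loop: taken
add $t1, $t1, 9 → $t1=2+9=11
sub $t1, $t1, $t3 → $t1=11-10=1
sub $t6, $t6, 1 → $t6=2-1=1
cmp $t6, 0  (cmp 1,0)
bgt loop: taken
add $t1, $t1, 9 → $t1=1+9=10
sub $t1, $t1, $t3 → $t1=10-10=0
sub $t6, $t6, 1 → $t6=1-1=0
cmp $t6, 0  (cmp 0,0)
bgt loop: not taken
halt.
Total executed instructions: 29.

29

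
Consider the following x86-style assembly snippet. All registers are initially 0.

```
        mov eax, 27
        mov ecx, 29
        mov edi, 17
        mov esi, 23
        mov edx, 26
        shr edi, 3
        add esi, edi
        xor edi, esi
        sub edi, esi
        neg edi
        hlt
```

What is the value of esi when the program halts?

25

eax=27
ecx=29
edi=17
esi=23
edx=26
edi=17>>3=2
esi=23+2=25
edi=2^25=27
edi=27-25=2
edi=-(2)=-2
halt.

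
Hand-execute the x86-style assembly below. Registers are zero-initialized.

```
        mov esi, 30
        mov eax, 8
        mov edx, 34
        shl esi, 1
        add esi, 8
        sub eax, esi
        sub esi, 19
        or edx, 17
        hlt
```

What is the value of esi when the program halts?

49

mov esi, 30 → esi=30
mov eax, 8 → eax=8
mov edx, 34 → edx=34
shl esi, 1 → esi=30<<1=60
add esi, 8 → esi=60+8=68
sub eax, esi → eax=8-68=-60
sub esi, 19 → esi=68-19=49
or edx, 17 → edx=34|17=51
halt.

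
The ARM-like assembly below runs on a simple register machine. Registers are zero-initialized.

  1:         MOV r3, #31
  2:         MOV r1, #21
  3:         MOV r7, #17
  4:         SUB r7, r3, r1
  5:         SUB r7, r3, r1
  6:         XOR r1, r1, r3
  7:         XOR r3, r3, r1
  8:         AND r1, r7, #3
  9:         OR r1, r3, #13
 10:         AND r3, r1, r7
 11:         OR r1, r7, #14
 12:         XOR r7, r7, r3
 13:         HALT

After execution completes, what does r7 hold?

MOV r3, #31 → r3=31
MOV r1, #21 → r1=21
MOV r7, #17 → r7=17
SUB r7, r3, r1 → r7=31-21=10
SUB r7, r3, r1 → r7=31-21=10
XOR r1, r1, r3 → r1=21^31=10
XOR r3, r3, r1 → r3=31^10=21
AND r1, r7, #3 → r1=10&3=2
OR r1, r3, #13 → r1=21|13=29
AND r3, r1, r7 → r3=29&10=8
OR r1, r7, #14 → r1=10|14=14
XOR r7, r7, r3 → r7=10^8=2
halt.

2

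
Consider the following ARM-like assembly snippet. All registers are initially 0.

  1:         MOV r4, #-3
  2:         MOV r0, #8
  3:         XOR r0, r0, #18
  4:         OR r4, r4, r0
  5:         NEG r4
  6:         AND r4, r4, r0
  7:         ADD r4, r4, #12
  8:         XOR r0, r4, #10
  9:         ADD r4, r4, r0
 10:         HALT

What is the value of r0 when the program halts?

r4=-3
r0=8
r0=8^18=26
r4=(-3)|26=-1
r4=-(-1)=1
r4=1&26=0
r4=0+12=12
r0=12^10=6
r4=12+6=18
halt.

6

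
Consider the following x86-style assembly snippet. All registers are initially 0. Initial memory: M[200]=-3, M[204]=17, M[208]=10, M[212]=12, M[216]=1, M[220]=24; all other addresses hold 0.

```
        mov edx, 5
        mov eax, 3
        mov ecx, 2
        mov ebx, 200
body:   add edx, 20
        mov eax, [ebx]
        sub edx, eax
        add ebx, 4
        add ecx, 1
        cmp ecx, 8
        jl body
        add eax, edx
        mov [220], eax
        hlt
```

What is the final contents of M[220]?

88

mov edx, 5 → edx=5
mov eax, 3 → eax=3
mov ecx, 2 → ecx=2
mov ebx, 200 → ebx=200
add edx, 20 → edx=5+20=25
mov eax, [ebx] → eax=M[200]=-3
sub edx, eax → edx=25-(-3)=28
add ebx, 4 → ebx=200+4=204
add ecx, 1 → ecx=2+1=3
cmp ecx, 8  (cmp 3,8)
jl body: taken
add edx, 20 → edx=28+20=48
mov eax, [ebx] → eax=M[204]=17
sub edx, eax → edx=48-17=31
add ebx, 4 → ebx=204+4=208
add ecx, 1 → ecx=3+1=4
cmp ecx, 8  (cmp 4,8)
jl body: taken
add edx, 20 → edx=31+20=51
mov eax, [ebx] → eax=M[208]=10
sub edx, eax → edx=51-10=41
add ebx, 4 → ebx=208+4=212
add ecx, 1 → ecx=4+1=5
cmp ecx, 8  (cmp 5,8)
jl body: taken
add edx, 20 → edx=41+20=61
mov eax, [ebx] → eax=M[212]=12
sub edx, eax → edx=61-12=49
add ebx, 4 → ebx=212+4=216
add ecx, 1 → ecx=5+1=6
cmp ecx, 8  (cmp 6,8)
jl body: taken
add edx, 20 → edx=49+20=69
mov eax, [ebx] → eax=M[216]=1
sub edx, eax → edx=69-1=68
add ebx, 4 → ebx=216+4=220
add ecx, 1 → ecx=6+1=7
cmp ecx, 8  (cmp 7,8)
jl body: taken
add edx, 20 → edx=68+20=88
mov eax, [ebx] → eax=M[220]=24
sub edx, eax → edx=88-24=64
add ebx, 4 → ebx=220+4=224
add ecx, 1 → ecx=7+1=8
cmp ecx, 8  (cmp 8,8)
jl body: not taken
add eax, edx → eax=24+64=88
mov [220], eax → M[220]=88
halt.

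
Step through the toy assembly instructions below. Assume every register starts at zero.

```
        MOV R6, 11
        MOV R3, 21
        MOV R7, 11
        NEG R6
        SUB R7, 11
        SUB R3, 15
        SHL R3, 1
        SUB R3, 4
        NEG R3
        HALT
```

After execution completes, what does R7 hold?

0

R6=11
R3=21
R7=11
R6=-(11)=-11
R7=11-11=0
R3=21-15=6
R3=6<<1=12
R3=12-4=8
R3=-(8)=-8
halt.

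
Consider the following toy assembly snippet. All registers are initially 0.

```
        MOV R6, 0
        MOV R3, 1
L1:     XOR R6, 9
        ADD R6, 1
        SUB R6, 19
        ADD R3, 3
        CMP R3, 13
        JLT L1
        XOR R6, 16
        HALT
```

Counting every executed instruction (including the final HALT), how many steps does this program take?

MOV R6, 0 → R6=0
MOV R3, 1 → R3=1
XOR R6, 9 → R6=0^9=9
ADD R6, 1 → R6=9+1=10
SUB R6, 19 → R6=10-19=-9
ADD R3, 3 → R3=1+3=4
CMP R3, 13  (cmp 4,13)
JLT L1: taken
XOR R6, 9 → R6=(-9)^9=-2
ADD R6, 1 → R6=(-2)+1=-1
SUB R6, 19 → R6=(-1)-19=-20
ADD R3, 3 → R3=4+3=7
CMP R3, 13  (cmp 7,13)
JLT L1: taken
XOR R6, 9 → R6=(-20)^9=-27
ADD R6, 1 → R6=(-27)+1=-26
SUB R6, 19 → R6=(-26)-19=-45
ADD R3, 3 → R3=7+3=10
CMP R3, 13  (cmp 10,13)
JLT L1: taken
XOR R6, 9 → R6=(-45)^9=-38
ADD R6, 1 → R6=(-38)+1=-37
SUB R6, 19 → R6=(-37)-19=-56
ADD R3, 3 → R3=10+3=13
CMP R3, 13  (cmp 13,13)
JLT L1: not taken
XOR R6, 16 → R6=(-56)^16=-40
halt.
Total executed instructions: 28.

28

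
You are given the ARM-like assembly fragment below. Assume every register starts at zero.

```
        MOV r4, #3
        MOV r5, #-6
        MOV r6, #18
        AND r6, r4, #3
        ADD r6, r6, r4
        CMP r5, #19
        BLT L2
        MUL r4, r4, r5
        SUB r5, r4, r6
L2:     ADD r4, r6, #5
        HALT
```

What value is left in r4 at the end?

r4=3
r5=-6
r6=18
r6=3&3=3
r6=3+3=6
CMP r5, #19  (cmp -6,19)
BLT L2: taken
r4=6+5=11
halt.

11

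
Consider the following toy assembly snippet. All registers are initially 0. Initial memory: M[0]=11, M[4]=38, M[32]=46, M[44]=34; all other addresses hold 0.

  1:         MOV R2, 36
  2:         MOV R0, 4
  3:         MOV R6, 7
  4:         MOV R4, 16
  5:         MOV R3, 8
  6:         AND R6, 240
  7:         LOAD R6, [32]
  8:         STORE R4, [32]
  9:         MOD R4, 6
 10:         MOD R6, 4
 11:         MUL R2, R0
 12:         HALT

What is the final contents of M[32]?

after MOV R2, 36: R2=36
after MOV R0, 4: R0=4
after MOV R6, 7: R6=7
after MOV R4, 16: R4=16
after MOV R3, 8: R3=8
after AND R6, 240: R6=7&240=0
after LOAD R6, [32]: R6=M[32]=46
STORE R4, [32] → M[32]=16
after MOD R4, 6: R4=16%6=4
after MOD R6, 4: R6=46%4=2
after MUL R2, R0: R2=36*4=144
halt.

16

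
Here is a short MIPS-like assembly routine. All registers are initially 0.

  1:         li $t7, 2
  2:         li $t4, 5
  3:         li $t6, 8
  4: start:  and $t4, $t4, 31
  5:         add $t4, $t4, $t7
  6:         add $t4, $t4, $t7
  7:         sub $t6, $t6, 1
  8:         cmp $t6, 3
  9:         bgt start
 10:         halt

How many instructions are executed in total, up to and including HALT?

34

$t7=2
$t4=5
$t6=8
$t4=5&31=5
$t4=5+2=7
$t4=7+2=9
$t6=8-1=7
cmp $t6, 3  (cmp 7,3)
bgt start: taken
$t4=9&31=9
$t4=9+2=11
$t4=11+2=13
$t6=7-1=6
cmp $t6, 3  (cmp 6,3)
bgt start: taken
$t4=13&31=13
$t4=13+2=15
$t4=15+2=17
$t6=6-1=5
cmp $t6, 3  (cmp 5,3)
bgt start: taken
$t4=17&31=17
$t4=17+2=19
$t4=19+2=21
$t6=5-1=4
cmp $t6, 3  (cmp 4,3)
bgt start: taken
$t4=21&31=21
$t4=21+2=23
$t4=23+2=25
$t6=4-1=3
cmp $t6, 3  (cmp 3,3)
bgt start: not taken
halt.
Total executed instructions: 34.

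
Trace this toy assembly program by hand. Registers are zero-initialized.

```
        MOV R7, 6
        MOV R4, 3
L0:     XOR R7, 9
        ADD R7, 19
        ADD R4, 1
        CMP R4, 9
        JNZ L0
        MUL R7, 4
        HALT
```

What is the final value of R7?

568

R7=6
R4=3
R7=6^9=15
R7=15+19=34
R4=3+1=4
CMP R4, 9  (cmp 4,9)
JNZ L0: taken
R7=34^9=43
R7=43+19=62
R4=4+1=5
CMP R4, 9  (cmp 5,9)
JNZ L0: taken
R7=62^9=55
R7=55+19=74
R4=5+1=6
CMP R4, 9  (cmp 6,9)
JNZ L0: taken
R7=74^9=67
R7=67+19=86
R4=6+1=7
CMP R4, 9  (cmp 7,9)
JNZ L0: taken
R7=86^9=95
R7=95+19=114
R4=7+1=8
CMP R4, 9  (cmp 8,9)
JNZ L0: taken
R7=114^9=123
R7=123+19=142
R4=8+1=9
CMP R4, 9  (cmp 9,9)
JNZ L0: not taken
R7=142*4=568
halt.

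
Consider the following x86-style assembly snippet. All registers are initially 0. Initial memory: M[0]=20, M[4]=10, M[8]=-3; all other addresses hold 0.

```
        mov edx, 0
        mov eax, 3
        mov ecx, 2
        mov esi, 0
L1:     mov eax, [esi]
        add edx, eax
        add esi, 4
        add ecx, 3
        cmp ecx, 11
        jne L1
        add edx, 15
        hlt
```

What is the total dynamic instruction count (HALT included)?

24

edx=0
eax=3
ecx=2
esi=0
eax=M[0]=20
edx=0+20=20
esi=0+4=4
ecx=2+3=5
cmp ecx, 11  (cmp 5,11)
jne L1: taken
eax=M[4]=10
edx=20+10=30
esi=4+4=8
ecx=5+3=8
cmp ecx, 11  (cmp 8,11)
jne L1: taken
eax=M[8]=-3
edx=30+(-3)=27
esi=8+4=12
ecx=8+3=11
cmp ecx, 11  (cmp 11,11)
jne L1: not taken
edx=27+15=42
halt.
Total executed instructions: 24.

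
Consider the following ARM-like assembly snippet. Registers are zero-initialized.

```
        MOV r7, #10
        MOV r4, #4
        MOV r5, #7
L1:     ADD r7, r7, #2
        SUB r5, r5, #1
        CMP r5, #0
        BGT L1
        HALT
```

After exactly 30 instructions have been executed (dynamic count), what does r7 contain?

after MOV r7, #10: r7=10
after MOV r4, #4: r4=4
after MOV r5, #7: r5=7
after ADD r7, r7, #2: r7=10+2=12
after SUB r5, r5, #1: r5=7-1=6
CMP r5, #0  (cmp 6,0)
BGT L1: taken
after ADD r7, r7, #2: r7=12+2=14
after SUB r5, r5, #1: r5=6-1=5
CMP r5, #0  (cmp 5,0)
BGT L1: taken
after ADD r7, r7, #2: r7=14+2=16
after SUB r5, r5, #1: r5=5-1=4
CMP r5, #0  (cmp 4,0)
BGT L1: taken
after ADD r7, r7, #2: r7=16+2=18
after SUB r5, r5, #1: r5=4-1=3
CMP r5, #0  (cmp 3,0)
BGT L1: taken
after ADD r7, r7, #2: r7=18+2=20
after SUB r5, r5, #1: r5=3-1=2
CMP r5, #0  (cmp 2,0)
BGT L1: taken
after ADD r7, r7, #2: r7=20+2=22
after SUB r5, r5, #1: r5=2-1=1
CMP r5, #0  (cmp 1,0)
BGT L1: taken
after ADD r7, r7, #2: r7=22+2=24
after SUB r5, r5, #1: r5=1-1=0
CMP r5, #0  (cmp 0,0)
After step 30: r7 = 24.

24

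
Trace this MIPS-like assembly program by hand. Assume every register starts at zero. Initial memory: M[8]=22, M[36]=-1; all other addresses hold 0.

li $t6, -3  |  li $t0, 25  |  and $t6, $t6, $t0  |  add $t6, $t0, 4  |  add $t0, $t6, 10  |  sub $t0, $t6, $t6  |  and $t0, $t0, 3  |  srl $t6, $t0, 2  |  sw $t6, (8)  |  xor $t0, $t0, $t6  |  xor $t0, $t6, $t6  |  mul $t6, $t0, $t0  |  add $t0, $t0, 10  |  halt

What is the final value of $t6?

$t6=-3
$t0=25
$t6=(-3)&25=25
$t6=25+4=29
$t0=29+10=39
$t0=29-29=0
$t0=0&3=0
$t6=0>>2=0
sw $t6, (8) → M[8]=0
$t0=0^0=0
$t0=0^0=0
$t6=0*0=0
$t0=0+10=10
halt.

0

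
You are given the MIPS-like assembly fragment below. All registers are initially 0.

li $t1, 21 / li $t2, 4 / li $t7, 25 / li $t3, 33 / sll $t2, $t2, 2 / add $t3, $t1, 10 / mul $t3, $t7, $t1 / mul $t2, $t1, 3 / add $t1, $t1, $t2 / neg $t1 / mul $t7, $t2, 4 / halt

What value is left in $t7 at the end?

252

li $t1, 21 → $t1=21
li $t2, 4 → $t2=4
li $t7, 25 → $t7=25
li $t3, 33 → $t3=33
sll $t2, $t2, 2 → $t2=4<<2=16
add $t3, $t1, 10 → $t3=21+10=31
mul $t3, $t7, $t1 → $t3=25*21=525
mul $t2, $t1, 3 → $t2=21*3=63
add $t1, $t1, $t2 → $t1=21+63=84
neg $t1 → $t1=-(84)=-84
mul $t7, $t2, 4 → $t7=63*4=252
halt.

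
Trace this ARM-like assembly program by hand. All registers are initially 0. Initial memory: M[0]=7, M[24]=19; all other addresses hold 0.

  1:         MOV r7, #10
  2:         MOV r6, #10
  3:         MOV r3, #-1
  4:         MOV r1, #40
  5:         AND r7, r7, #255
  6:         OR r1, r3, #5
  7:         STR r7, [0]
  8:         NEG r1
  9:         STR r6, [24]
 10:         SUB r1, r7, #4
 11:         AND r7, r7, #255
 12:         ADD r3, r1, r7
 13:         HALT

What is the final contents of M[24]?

r7=10
r6=10
r3=-1
r1=40
r7=10&255=10
r1=(-1)|5=-1
STR r7, [0] → M[0]=10
r1=-(-1)=1
STR r6, [24] → M[24]=10
r1=10-4=6
r7=10&255=10
r3=6+10=16
halt.

10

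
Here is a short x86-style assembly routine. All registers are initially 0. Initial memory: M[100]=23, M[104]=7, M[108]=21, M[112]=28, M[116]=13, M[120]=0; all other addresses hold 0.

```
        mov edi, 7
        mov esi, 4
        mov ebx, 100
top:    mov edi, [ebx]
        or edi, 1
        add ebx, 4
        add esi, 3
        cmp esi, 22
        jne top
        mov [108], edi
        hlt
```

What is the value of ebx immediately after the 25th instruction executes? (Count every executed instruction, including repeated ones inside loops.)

edi=7
esi=4
ebx=100
edi=M[100]=23
edi=23|1=23
ebx=100+4=104
esi=4+3=7
cmp esi, 22  (cmp 7,22)
jne top: taken
edi=M[104]=7
edi=7|1=7
ebx=104+4=108
esi=7+3=10
cmp esi, 22  (cmp 10,22)
jne top: taken
edi=M[108]=21
edi=21|1=21
ebx=108+4=112
esi=10+3=13
cmp esi, 22  (cmp 13,22)
jne top: taken
edi=M[112]=28
edi=28|1=29
ebx=112+4=116
esi=13+3=16
After step 25: ebx = 116.

116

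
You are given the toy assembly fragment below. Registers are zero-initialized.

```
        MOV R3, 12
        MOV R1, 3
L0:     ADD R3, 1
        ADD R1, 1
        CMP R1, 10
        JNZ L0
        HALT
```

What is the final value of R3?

after MOV R3, 12: R3=12
after MOV R1, 3: R1=3
after ADD R3, 1: R3=12+1=13
after ADD R1, 1: R1=3+1=4
CMP R1, 10  (cmp 4,10)
JNZ L0: taken
after ADD R3, 1: R3=13+1=14
after ADD R1, 1: R1=4+1=5
CMP R1, 10  (cmp 5,10)
JNZ L0: taken
after ADD R3, 1: R3=14+1=15
after ADD R1, 1: R1=5+1=6
CMP R1, 10  (cmp 6,10)
JNZ L0: taken
after ADD R3, 1: R3=15+1=16
after ADD R1, 1: R1=6+1=7
CMP R1, 10  (cmp 7,10)
JNZ L0: taken
after ADD R3, 1: R3=16+1=17
after ADD R1, 1: R1=7+1=8
CMP R1, 10  (cmp 8,10)
JNZ L0: taken
after ADD R3, 1: R3=17+1=18
after ADD R1, 1: R1=8+1=9
CMP R1, 10  (cmp 9,10)
JNZ L0: taken
after ADD R3, 1: R3=18+1=19
after ADD R1, 1: R1=9+1=10
CMP R1, 10  (cmp 10,10)
JNZ L0: not taken
halt.

19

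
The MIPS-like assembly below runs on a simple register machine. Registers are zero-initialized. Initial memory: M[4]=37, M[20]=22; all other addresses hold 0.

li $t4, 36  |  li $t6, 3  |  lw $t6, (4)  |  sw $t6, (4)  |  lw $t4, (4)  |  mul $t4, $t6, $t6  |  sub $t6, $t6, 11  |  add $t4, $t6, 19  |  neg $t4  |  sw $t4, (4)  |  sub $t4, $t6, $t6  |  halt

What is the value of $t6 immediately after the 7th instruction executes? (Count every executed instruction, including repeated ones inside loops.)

26

after li $t4, 36: $t4=36
after li $t6, 3: $t6=3
after lw $t6, (4): $t6=M[4]=37
sw $t6, (4) → M[4]=37
after lw $t4, (4): $t4=M[4]=37
after mul $t4, $t6, $t6: $t4=37*37=1369
after sub $t6, $t6, 11: $t6=37-11=26
After step 7: $t6 = 26.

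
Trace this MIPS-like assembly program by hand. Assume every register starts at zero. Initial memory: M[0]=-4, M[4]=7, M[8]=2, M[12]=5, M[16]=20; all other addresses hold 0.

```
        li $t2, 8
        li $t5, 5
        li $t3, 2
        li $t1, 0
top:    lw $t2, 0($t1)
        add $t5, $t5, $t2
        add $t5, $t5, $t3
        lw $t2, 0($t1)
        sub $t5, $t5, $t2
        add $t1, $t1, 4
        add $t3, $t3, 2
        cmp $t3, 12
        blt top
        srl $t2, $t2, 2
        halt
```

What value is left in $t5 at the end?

after li $t2, 8: $t2=8
after li $t5, 5: $t5=5
after li $t3, 2: $t3=2
after li $t1, 0: $t1=0
after lw $t2, 0($t1): $t2=M[0]=-4
after add $t5, $t5, $t2: $t5=5+(-4)=1
after add $t5, $t5, $t3: $t5=1+2=3
after lw $t2, 0($t1): $t2=M[0]=-4
after sub $t5, $t5, $t2: $t5=3-(-4)=7
after add $t1, $t1, 4: $t1=0+4=4
after add $t3, $t3, 2: $t3=2+2=4
cmp $t3, 12  (cmp 4,12)
blt top: taken
after lw $t2, 0($t1): $t2=M[4]=7
after add $t5, $t5, $t2: $t5=7+7=14
after add $t5, $t5, $t3: $t5=14+4=18
after lw $t2, 0($t1): $t2=M[4]=7
after sub $t5, $t5, $t2: $t5=18-7=11
after add $t1, $t1, 4: $t1=4+4=8
after add $t3, $t3, 2: $t3=4+2=6
cmp $t3, 12  (cmp 6,12)
blt top: taken
after lw $t2, 0($t1): $t2=M[8]=2
after add $t5, $t5, $t2: $t5=11+2=13
after add $t5, $t5, $t3: $t5=13+6=19
after lw $t2, 0($t1): $t2=M[8]=2
after sub $t5, $t5, $t2: $t5=19-2=17
after add $t1, $t1, 4: $t1=8+4=12
after add $t3, $t3, 2: $t3=6+2=8
cmp $t3, 12  (cmp 8,12)
blt top: taken
after lw $t2, 0($t1): $t2=M[12]=5
after add $t5, $t5, $t2: $t5=17+5=22
after add $t5, $t5, $t3: $t5=22+8=30
after lw $t2, 0($t1): $t2=M[12]=5
after sub $t5, $t5, $t2: $t5=30-5=25
after add $t1, $t1, 4: $t1=12+4=16
after add $t3, $t3, 2: $t3=8+2=10
cmp $t3, 12  (cmp 10,12)
blt top: taken
after lw $t2, 0($t1): $t2=M[16]=20
after add $t5, $t5, $t2: $t5=25+20=45
after add $t5, $t5, $t3: $t5=45+10=55
after lw $t2, 0($t1): $t2=M[16]=20
after sub $t5, $t5, $t2: $t5=55-20=35
after add $t1, $t1, 4: $t1=16+4=20
after add $t3, $t3, 2: $t3=10+2=12
cmp $t3, 12  (cmp 12,12)
blt top: not taken
after srl $t2, $t2, 2: $t2=20>>2=5
halt.

35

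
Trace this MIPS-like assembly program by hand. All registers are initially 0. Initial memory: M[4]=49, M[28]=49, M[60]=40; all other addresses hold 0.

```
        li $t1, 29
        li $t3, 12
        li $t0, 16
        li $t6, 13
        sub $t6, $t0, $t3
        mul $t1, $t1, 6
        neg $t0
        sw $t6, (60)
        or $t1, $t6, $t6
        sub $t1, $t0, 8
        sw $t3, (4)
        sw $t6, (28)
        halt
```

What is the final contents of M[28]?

4

after li $t1, 29: $t1=29
after li $t3, 12: $t3=12
after li $t0, 16: $t0=16
after li $t6, 13: $t6=13
after sub $t6, $t0, $t3: $t6=16-12=4
after mul $t1, $t1, 6: $t1=29*6=174
after neg $t0: $t0=-(16)=-16
sw $t6, (60) → M[60]=4
after or $t1, $t6, $t6: $t1=4|4=4
after sub $t1, $t0, 8: $t1=(-16)-8=-24
sw $t3, (4) → M[4]=12
sw $t6, (28) → M[28]=4
halt.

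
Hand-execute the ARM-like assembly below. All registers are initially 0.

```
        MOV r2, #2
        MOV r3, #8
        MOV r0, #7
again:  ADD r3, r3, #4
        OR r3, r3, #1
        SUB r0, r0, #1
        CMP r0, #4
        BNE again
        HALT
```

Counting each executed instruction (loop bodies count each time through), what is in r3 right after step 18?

r2=2
r3=8
r0=7
r3=8+4=12
r3=12|1=13
r0=7-1=6
CMP r0, #4  (cmp 6,4)
BNE again: taken
r3=13+4=17
r3=17|1=17
r0=6-1=5
CMP r0, #4  (cmp 5,4)
BNE again: taken
r3=17+4=21
r3=21|1=21
r0=5-1=4
CMP r0, #4  (cmp 4,4)
BNE again: not taken
After step 18: r3 = 21.

21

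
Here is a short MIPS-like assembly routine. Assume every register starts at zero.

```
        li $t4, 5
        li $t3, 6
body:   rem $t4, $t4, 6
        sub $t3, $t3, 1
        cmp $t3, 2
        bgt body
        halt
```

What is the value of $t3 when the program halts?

li $t4, 5 → $t4=5
li $t3, 6 → $t3=6
rem $t4, $t4, 6 → $t4=5%6=5
sub $t3, $t3, 1 → $t3=6-1=5
cmp $t3, 2  (cmp 5,2)
bgt body: taken
rem $t4, $t4, 6 → $t4=5%6=5
sub $t3, $t3, 1 → $t3=5-1=4
cmp $t3, 2  (cmp 4,2)
bgt body: taken
rem $t4, $t4, 6 → $t4=5%6=5
sub $t3, $t3, 1 → $t3=4-1=3
cmp $t3, 2  (cmp 3,2)
bgt body: taken
rem $t4, $t4, 6 → $t4=5%6=5
sub $t3, $t3, 1 → $t3=3-1=2
cmp $t3, 2  (cmp 2,2)
bgt body: not taken
halt.

2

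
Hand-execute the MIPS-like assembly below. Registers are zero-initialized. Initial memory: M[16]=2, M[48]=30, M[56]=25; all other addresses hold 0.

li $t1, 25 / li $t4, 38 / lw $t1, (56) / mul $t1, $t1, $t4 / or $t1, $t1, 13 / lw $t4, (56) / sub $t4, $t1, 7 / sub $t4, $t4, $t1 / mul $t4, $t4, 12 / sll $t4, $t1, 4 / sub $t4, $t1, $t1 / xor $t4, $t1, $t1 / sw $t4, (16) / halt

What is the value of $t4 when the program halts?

0

li $t1, 25 → $t1=25
li $t4, 38 → $t4=38
lw $t1, (56) → $t1=M[56]=25
mul $t1, $t1, $t4 → $t1=25*38=950
or $t1, $t1, 13 → $t1=950|13=959
lw $t4, (56) → $t4=M[56]=25
sub $t4, $t1, 7 → $t4=959-7=952
sub $t4, $t4, $t1 → $t4=952-959=-7
mul $t4, $t4, 12 → $t4=(-7)*12=-84
sll $t4, $t1, 4 → $t4=959<<4=15344
sub $t4, $t1, $t1 → $t4=959-959=0
xor $t4, $t1, $t1 → $t4=959^959=0
sw $t4, (16) → M[16]=0
halt.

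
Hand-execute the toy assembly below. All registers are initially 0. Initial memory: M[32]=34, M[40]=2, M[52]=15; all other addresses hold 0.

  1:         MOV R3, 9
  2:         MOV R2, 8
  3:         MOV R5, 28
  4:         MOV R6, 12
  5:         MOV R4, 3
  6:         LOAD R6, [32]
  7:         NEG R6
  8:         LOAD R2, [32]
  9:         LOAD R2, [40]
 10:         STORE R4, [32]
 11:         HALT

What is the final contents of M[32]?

3

MOV R3, 9 → R3=9
MOV R2, 8 → R2=8
MOV R5, 28 → R5=28
MOV R6, 12 → R6=12
MOV R4, 3 → R4=3
LOAD R6, [32] → R6=M[32]=34
NEG R6 → R6=-(34)=-34
LOAD R2, [32] → R2=M[32]=34
LOAD R2, [40] → R2=M[40]=2
STORE R4, [32] → M[32]=3
halt.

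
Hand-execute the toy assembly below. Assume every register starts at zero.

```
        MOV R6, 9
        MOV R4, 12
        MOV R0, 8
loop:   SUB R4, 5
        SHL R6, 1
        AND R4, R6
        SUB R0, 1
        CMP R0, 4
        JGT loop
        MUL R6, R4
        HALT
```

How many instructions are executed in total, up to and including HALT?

29

after MOV R6, 9: R6=9
after MOV R4, 12: R4=12
after MOV R0, 8: R0=8
after SUB R4, 5: R4=12-5=7
after SHL R6, 1: R6=9<<1=18
after AND R4, R6: R4=7&18=2
after SUB R0, 1: R0=8-1=7
CMP R0, 4  (cmp 7,4)
JGT loop: taken
after SUB R4, 5: R4=2-5=-3
after SHL R6, 1: R6=18<<1=36
after AND R4, R6: R4=(-3)&36=36
after SUB R0, 1: R0=7-1=6
CMP R0, 4  (cmp 6,4)
JGT loop: taken
after SUB R4, 5: R4=36-5=31
after SHL R6, 1: R6=36<<1=72
after AND R4, R6: R4=31&72=8
after SUB R0, 1: R0=6-1=5
CMP R0, 4  (cmp 5,4)
JGT loop: taken
after SUB R4, 5: R4=8-5=3
after SHL R6, 1: R6=72<<1=144
after AND R4, R6: R4=3&144=0
after SUB R0, 1: R0=5-1=4
CMP R0, 4  (cmp 4,4)
JGT loop: not taken
after MUL R6, R4: R6=144*0=0
halt.
Total executed instructions: 29.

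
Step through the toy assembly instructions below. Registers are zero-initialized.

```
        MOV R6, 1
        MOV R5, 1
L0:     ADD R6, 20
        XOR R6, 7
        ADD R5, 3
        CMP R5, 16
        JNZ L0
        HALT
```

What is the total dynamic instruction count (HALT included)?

R6=1
R5=1
R6=1+20=21
R6=21^7=18
R5=1+3=4
CMP R5, 16  (cmp 4,16)
JNZ L0: taken
R6=18+20=38
R6=38^7=33
R5=4+3=7
CMP R5, 16  (cmp 7,16)
JNZ L0: taken
R6=33+20=53
R6=53^7=50
R5=7+3=10
CMP R5, 16  (cmp 10,16)
JNZ L0: taken
R6=50+20=70
R6=70^7=65
R5=10+3=13
CMP R5, 16  (cmp 13,16)
JNZ L0: taken
R6=65+20=85
R6=85^7=82
R5=13+3=16
CMP R5, 16  (cmp 16,16)
JNZ L0: not taken
halt.
Total executed instructions: 28.

28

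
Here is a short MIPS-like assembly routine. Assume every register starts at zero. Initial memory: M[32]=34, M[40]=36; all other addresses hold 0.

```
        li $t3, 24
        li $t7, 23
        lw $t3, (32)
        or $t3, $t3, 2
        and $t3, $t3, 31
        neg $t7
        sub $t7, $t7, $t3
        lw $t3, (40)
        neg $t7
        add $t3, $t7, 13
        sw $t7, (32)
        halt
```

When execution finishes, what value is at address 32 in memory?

25

li $t3, 24 → $t3=24
li $t7, 23 → $t7=23
lw $t3, (32) → $t3=M[32]=34
or $t3, $t3, 2 → $t3=34|2=34
and $t3, $t3, 31 → $t3=34&31=2
neg $t7 → $t7=-(23)=-23
sub $t7, $t7, $t3 → $t7=(-23)-2=-25
lw $t3, (40) → $t3=M[40]=36
neg $t7 → $t7=-(-25)=25
add $t3, $t7, 13 → $t3=25+13=38
sw $t7, (32) → M[32]=25
halt.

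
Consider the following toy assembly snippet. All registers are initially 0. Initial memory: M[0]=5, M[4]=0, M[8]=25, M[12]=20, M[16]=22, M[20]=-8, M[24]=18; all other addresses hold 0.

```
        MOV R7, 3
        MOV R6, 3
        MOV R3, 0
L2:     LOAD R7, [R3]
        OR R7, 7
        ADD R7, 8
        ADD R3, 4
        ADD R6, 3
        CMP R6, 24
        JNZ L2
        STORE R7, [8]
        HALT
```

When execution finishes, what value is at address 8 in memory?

31

MOV R7, 3 → R7=3
MOV R6, 3 → R6=3
MOV R3, 0 → R3=0
LOAD R7, [R3] → R7=M[0]=5
OR R7, 7 → R7=5|7=7
ADD R7, 8 → R7=7+8=15
ADD R3, 4 → R3=0+4=4
ADD R6, 3 → R6=3+3=6
CMP R6, 24  (cmp 6,24)
JNZ L2: taken
LOAD R7, [R3] → R7=M[4]=0
OR R7, 7 → R7=0|7=7
ADD R7, 8 → R7=7+8=15
ADD R3, 4 → R3=4+4=8
ADD R6, 3 → R6=6+3=9
CMP R6, 24  (cmp 9,24)
JNZ L2: taken
LOAD R7, [R3] → R7=M[8]=25
OR R7, 7 → R7=25|7=31
ADD R7, 8 → R7=31+8=39
ADD R3, 4 → R3=8+4=12
ADD R6, 3 → R6=9+3=12
CMP R6, 24  (cmp 12,24)
JNZ L2: taken
LOAD R7, [R3] → R7=M[12]=20
OR R7, 7 → R7=20|7=23
ADD R7, 8 → R7=23+8=31
ADD R3, 4 → R3=12+4=16
ADD R6, 3 → R6=12+3=15
CMP R6, 24  (cmp 15,24)
JNZ L2: taken
LOAD R7, [R3] → R7=M[16]=22
OR R7, 7 → R7=22|7=23
ADD R7, 8 → R7=23+8=31
ADD R3, 4 → R3=16+4=20
ADD R6, 3 → R6=15+3=18
CMP R6, 24  (cmp 18,24)
JNZ L2: taken
LOAD R7, [R3] → R7=M[20]=-8
OR R7, 7 → R7=(-8)|7=-1
ADD R7, 8 → R7=(-1)+8=7
ADD R3, 4 → R3=20+4=24
ADD R6, 3 → R6=18+3=21
CMP R6, 24  (cmp 21,24)
JNZ L2: taken
LOAD R7, [R3] → R7=M[24]=18
OR R7, 7 → R7=18|7=23
ADD R7, 8 → R7=23+8=31
ADD R3, 4 → R3=24+4=28
ADD R6, 3 → R6=21+3=24
CMP R6, 24  (cmp 24,24)
JNZ L2: not taken
STORE R7, [8] → M[8]=31
halt.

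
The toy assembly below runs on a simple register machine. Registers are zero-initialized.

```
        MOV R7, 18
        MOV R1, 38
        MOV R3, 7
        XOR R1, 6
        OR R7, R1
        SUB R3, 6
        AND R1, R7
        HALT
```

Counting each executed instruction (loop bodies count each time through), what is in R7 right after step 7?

50

R7=18
R1=38
R3=7
R1=38^6=32
R7=18|32=50
R3=7-6=1
R1=32&50=32
After step 7: R7 = 50.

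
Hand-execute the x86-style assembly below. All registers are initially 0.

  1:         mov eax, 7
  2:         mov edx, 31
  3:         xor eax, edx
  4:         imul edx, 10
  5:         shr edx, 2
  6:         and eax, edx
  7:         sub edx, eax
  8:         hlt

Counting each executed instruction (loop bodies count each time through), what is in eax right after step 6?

after mov eax, 7: eax=7
after mov edx, 31: edx=31
after xor eax, edx: eax=7^31=24
after imul edx, 10: edx=31*10=310
after shr edx, 2: edx=310>>2=77
after and eax, edx: eax=24&77=8
After step 6: eax = 8.

8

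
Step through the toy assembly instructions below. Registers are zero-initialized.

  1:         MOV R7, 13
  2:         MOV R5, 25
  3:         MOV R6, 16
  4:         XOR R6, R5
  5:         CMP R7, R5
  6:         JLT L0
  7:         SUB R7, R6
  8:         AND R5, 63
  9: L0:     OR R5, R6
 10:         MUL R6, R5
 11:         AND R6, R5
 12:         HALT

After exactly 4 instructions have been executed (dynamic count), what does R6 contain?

MOV R7, 13 → R7=13
MOV R5, 25 → R5=25
MOV R6, 16 → R6=16
XOR R6, R5 → R6=16^25=9
After step 4: R6 = 9.

9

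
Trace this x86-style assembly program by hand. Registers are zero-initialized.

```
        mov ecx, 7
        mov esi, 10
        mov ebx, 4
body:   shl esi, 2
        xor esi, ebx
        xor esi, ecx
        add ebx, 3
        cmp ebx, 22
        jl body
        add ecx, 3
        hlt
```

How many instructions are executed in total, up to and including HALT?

41

mov ecx, 7 → ecx=7
mov esi, 10 → esi=10
mov ebx, 4 → ebx=4
shl esi, 2 → esi=10<<2=40
xor esi, ebx → esi=40^4=44
xor esi, ecx → esi=44^7=43
add ebx, 3 → ebx=4+3=7
cmp ebx, 22  (cmp 7,22)
jl body: taken
shl esi, 2 → esi=43<<2=172
xor esi, ebx → esi=172^7=171
xor esi, ecx → esi=171^7=172
add ebx, 3 → ebx=7+3=10
cmp ebx, 22  (cmp 10,22)
jl body: taken
shl esi, 2 → esi=172<<2=688
xor esi, ebx → esi=688^10=698
xor esi, ecx → esi=698^7=701
add ebx, 3 → ebx=10+3=13
cmp ebx, 22  (cmp 13,22)
jl body: taken
shl esi, 2 → esi=701<<2=2804
xor esi, ebx → esi=2804^13=2809
xor esi, ecx → esi=2809^7=2814
add ebx, 3 → ebx=13+3=16
cmp ebx, 22  (cmp 16,22)
jl body: taken
shl esi, 2 → esi=2814<<2=11256
xor esi, ebx → esi=11256^16=11240
xor esi, ecx → esi=11240^7=11247
add ebx, 3 → ebx=16+3=19
cmp ebx, 22  (cmp 19,22)
jl body: taken
shl esi, 2 → esi=11247<<2=44988
xor esi, ebx → esi=44988^19=44975
xor esi, ecx → esi=44975^7=44968
add ebx, 3 → ebx=19+3=22
cmp ebx, 22  (cmp 22,22)
jl body: not taken
add ecx, 3 → ecx=7+3=10
halt.
Total executed instructions: 41.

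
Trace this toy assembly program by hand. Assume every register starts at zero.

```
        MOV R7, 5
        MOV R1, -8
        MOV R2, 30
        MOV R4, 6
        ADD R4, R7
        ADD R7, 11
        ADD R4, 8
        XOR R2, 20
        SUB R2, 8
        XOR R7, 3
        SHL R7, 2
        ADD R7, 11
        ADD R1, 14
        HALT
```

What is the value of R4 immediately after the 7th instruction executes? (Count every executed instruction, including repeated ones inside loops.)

MOV R7, 5 → R7=5
MOV R1, -8 → R1=-8
MOV R2, 30 → R2=30
MOV R4, 6 → R4=6
ADD R4, R7 → R4=6+5=11
ADD R7, 11 → R7=5+11=16
ADD R4, 8 → R4=11+8=19
After step 7: R4 = 19.

19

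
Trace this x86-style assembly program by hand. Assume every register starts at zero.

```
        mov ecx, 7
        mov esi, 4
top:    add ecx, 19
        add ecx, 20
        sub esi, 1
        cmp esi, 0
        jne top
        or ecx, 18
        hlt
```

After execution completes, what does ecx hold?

179

mov ecx, 7 → ecx=7
mov esi, 4 → esi=4
add ecx, 19 → ecx=7+19=26
add ecx, 20 → ecx=26+20=46
sub esi, 1 → esi=4-1=3
cmp esi, 0  (cmp 3,0)
jne top: taken
add ecx, 19 → ecx=46+19=65
add ecx, 20 → ecx=65+20=85
sub esi, 1 → esi=3-1=2
cmp esi, 0  (cmp 2,0)
jne top: taken
add ecx, 19 → ecx=85+19=104
add ecx, 20 → ecx=104+20=124
sub esi, 1 → esi=2-1=1
cmp esi, 0  (cmp 1,0)
jne top: taken
add ecx, 19 → ecx=124+19=143
add ecx, 20 → ecx=143+20=163
sub esi, 1 → esi=1-1=0
cmp esi, 0  (cmp 0,0)
jne top: not taken
or ecx, 18 → ecx=163|18=179
halt.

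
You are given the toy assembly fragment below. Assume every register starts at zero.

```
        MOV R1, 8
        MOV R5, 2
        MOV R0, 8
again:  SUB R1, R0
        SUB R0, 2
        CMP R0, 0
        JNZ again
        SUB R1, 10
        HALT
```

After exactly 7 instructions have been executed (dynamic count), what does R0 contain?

6

R1=8
R5=2
R0=8
R1=8-8=0
R0=8-2=6
CMP R0, 0  (cmp 6,0)
JNZ again: taken
After step 7: R0 = 6.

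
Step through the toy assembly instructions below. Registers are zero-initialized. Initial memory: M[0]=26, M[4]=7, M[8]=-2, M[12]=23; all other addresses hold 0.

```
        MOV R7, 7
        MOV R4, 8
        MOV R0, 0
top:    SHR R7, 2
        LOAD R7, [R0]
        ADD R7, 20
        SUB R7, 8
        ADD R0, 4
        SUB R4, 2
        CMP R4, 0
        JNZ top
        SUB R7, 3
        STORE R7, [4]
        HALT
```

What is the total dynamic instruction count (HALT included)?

38

R7=7
R4=8
R0=0
R7=7>>2=1
R7=M[0]=26
R7=26+20=46
R7=46-8=38
R0=0+4=4
R4=8-2=6
CMP R4, 0  (cmp 6,0)
JNZ top: taken
R7=38>>2=9
R7=M[4]=7
R7=7+20=27
R7=27-8=19
R0=4+4=8
R4=6-2=4
CMP R4, 0  (cmp 4,0)
JNZ top: taken
R7=19>>2=4
R7=M[8]=-2
R7=(-2)+20=18
R7=18-8=10
R0=8+4=12
R4=4-2=2
CMP R4, 0  (cmp 2,0)
JNZ top: taken
R7=10>>2=2
R7=M[12]=23
R7=23+20=43
R7=43-8=35
R0=12+4=16
R4=2-2=0
CMP R4, 0  (cmp 0,0)
JNZ top: not taken
R7=35-3=32
STORE R7, [4] → M[4]=32
halt.
Total executed instructions: 38.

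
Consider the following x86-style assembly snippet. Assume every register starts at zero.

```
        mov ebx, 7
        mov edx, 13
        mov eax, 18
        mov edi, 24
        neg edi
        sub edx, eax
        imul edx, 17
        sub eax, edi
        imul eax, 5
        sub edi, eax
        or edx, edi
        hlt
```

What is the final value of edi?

-234

after mov ebx, 7: ebx=7
after mov edx, 13: edx=13
after mov eax, 18: eax=18
after mov edi, 24: edi=24
after neg edi: edi=-(24)=-24
after sub edx, eax: edx=13-18=-5
after imul edx, 17: edx=(-5)*17=-85
after sub eax, edi: eax=18-(-24)=42
after imul eax, 5: eax=42*5=210
after sub edi, eax: edi=(-24)-210=-234
after or edx, edi: edx=(-85)|(-234)=-65
halt.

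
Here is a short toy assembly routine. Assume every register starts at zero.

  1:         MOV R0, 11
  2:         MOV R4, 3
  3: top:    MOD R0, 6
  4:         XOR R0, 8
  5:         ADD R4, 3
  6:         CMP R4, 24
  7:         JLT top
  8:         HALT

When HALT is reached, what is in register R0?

MOV R0, 11 → R0=11
MOV R4, 3 → R4=3
MOD R0, 6 → R0=11%6=5
XOR R0, 8 → R0=5^8=13
ADD R4, 3 → R4=3+3=6
CMP R4, 24  (cmp 6,24)
JLT top: taken
MOD R0, 6 → R0=13%6=1
XOR R0, 8 → R0=1^8=9
ADD R4, 3 → R4=6+3=9
CMP R4, 24  (cmp 9,24)
JLT top: taken
MOD R0, 6 → R0=9%6=3
XOR R0, 8 → R0=3^8=11
ADD R4, 3 → R4=9+3=12
CMP R4, 24  (cmp 12,24)
JLT top: taken
MOD R0, 6 → R0=11%6=5
XOR R0, 8 → R0=5^8=13
ADD R4, 3 → R4=12+3=15
CMP R4, 24  (cmp 15,24)
JLT top: taken
MOD R0, 6 → R0=13%6=1
XOR R0, 8 → R0=1^8=9
ADD R4, 3 → R4=15+3=18
CMP R4, 24  (cmp 18,24)
JLT top: taken
MOD R0, 6 → R0=9%6=3
XOR R0, 8 → R0=3^8=11
ADD R4, 3 → R4=18+3=21
CMP R4, 24  (cmp 21,24)
JLT top: taken
MOD R0, 6 → R0=11%6=5
XOR R0, 8 → R0=5^8=13
ADD R4, 3 → R4=21+3=24
CMP R4, 24  (cmp 24,24)
JLT top: not taken
halt.

13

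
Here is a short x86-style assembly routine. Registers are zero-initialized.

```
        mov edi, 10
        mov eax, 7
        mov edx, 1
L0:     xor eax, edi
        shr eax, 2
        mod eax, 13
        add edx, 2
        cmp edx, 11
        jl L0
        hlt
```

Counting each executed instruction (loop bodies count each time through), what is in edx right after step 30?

9

mov edi, 10 → edi=10
mov eax, 7 → eax=7
mov edx, 1 → edx=1
xor eax, edi → eax=7^10=13
shr eax, 2 → eax=13>>2=3
mod eax, 13 → eax=3%13=3
add edx, 2 → edx=1+2=3
cmp edx, 11  (cmp 3,11)
jl L0: taken
xor eax, edi → eax=3^10=9
shr eax, 2 → eax=9>>2=2
mod eax, 13 → eax=2%13=2
add edx, 2 → edx=3+2=5
cmp edx, 11  (cmp 5,11)
jl L0: taken
xor eax, edi → eax=2^10=8
shr eax, 2 → eax=8>>2=2
mod eax, 13 → eax=2%13=2
add edx, 2 → edx=5+2=7
cmp edx, 11  (cmp 7,11)
jl L0: taken
xor eax, edi → eax=2^10=8
shr eax, 2 → eax=8>>2=2
mod eax, 13 → eax=2%13=2
add edx, 2 → edx=7+2=9
cmp edx, 11  (cmp 9,11)
jl L0: taken
xor eax, edi → eax=2^10=8
shr eax, 2 → eax=8>>2=2
mod eax, 13 → eax=2%13=2
After step 30: edx = 9.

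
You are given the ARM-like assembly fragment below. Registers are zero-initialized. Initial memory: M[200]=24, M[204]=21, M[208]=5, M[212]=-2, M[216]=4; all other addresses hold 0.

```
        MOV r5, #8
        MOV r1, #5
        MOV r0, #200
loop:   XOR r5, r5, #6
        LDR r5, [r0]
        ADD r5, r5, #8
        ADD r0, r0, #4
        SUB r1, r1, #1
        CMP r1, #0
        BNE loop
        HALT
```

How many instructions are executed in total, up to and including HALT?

39

MOV r5, #8 → r5=8
MOV r1, #5 → r1=5
MOV r0, #200 → r0=200
XOR r5, r5, #6 → r5=8^6=14
LDR r5, [r0] → r5=M[200]=24
ADD r5, r5, #8 → r5=24+8=32
ADD r0, r0, #4 → r0=200+4=204
SUB r1, r1, #1 → r1=5-1=4
CMP r1, #0  (cmp 4,0)
BNE loop: taken
XOR r5, r5, #6 → r5=32^6=38
LDR r5, [r0] → r5=M[204]=21
ADD r5, r5, #8 → r5=21+8=29
ADD r0, r0, #4 → r0=204+4=208
SUB r1, r1, #1 → r1=4-1=3
CMP r1, #0  (cmp 3,0)
BNE loop: taken
XOR r5, r5, #6 → r5=29^6=27
LDR r5, [r0] → r5=M[208]=5
ADD r5, r5, #8 → r5=5+8=13
ADD r0, r0, #4 → r0=208+4=212
SUB r1, r1, #1 → r1=3-1=2
CMP r1, #0  (cmp 2,0)
BNE loop: taken
XOR r5, r5, #6 → r5=13^6=11
LDR r5, [r0] → r5=M[212]=-2
ADD r5, r5, #8 → r5=(-2)+8=6
ADD r0, r0, #4 → r0=212+4=216
SUB r1, r1, #1 → r1=2-1=1
CMP r1, #0  (cmp 1,0)
BNE loop: taken
XOR r5, r5, #6 → r5=6^6=0
LDR r5, [r0] → r5=M[216]=4
ADD r5, r5, #8 → r5=4+8=12
ADD r0, r0, #4 → r0=216+4=220
SUB r1, r1, #1 → r1=1-1=0
CMP r1, #0  (cmp 0,0)
BNE loop: not taken
halt.
Total executed instructions: 39.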